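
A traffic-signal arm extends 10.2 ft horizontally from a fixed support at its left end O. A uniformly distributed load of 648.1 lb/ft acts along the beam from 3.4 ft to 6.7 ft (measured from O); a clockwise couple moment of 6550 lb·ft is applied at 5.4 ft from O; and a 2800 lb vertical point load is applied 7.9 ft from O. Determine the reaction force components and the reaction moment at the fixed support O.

O_x = 0, O_y = 4939 lb, M_O = 39470 lb·ft

Resultant of the distributed load: 648.1 × 3.3 = 2138.73 lb at 5.05 ft from O.
ΣF_x = 0: O_x = 0.
ΣF_y = 0: O_y − 648.1·3.3 − 2800 = 0 → O_y = 4939 lb.
ΣM about O: M_O − (648.1·3.3)·5.05 − 6550 − 2800·7.9 = 0 → M_O = 39470 lb·ft.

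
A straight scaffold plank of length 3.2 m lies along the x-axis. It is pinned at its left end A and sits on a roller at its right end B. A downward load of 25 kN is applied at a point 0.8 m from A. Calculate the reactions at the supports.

ΣM about A: B_y·3.2 − 25·0.8 = 0 → B_y = 20/3.2 = 6.250 kN.
ΣF_y = 0: A_y + 6.25 − 25 = 0 → A_y = 18.75 kN.
ΣF_x = 0: no horizontal applied forces, so A_x = 0.

A_x = 0, A_y = 18.75 kN, B_y = 6.250 kN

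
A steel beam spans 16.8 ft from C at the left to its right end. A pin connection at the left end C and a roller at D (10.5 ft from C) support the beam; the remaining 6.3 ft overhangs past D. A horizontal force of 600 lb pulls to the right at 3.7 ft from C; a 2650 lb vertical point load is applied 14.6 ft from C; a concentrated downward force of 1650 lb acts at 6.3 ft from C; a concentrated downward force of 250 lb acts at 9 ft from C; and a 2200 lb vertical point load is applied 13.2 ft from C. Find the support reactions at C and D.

C_x = -600.0 lb, C_y = -904.8 lb, D_y = 7655 lb

Moments about C: D_y·10.5 − 2650·14.6 − 1650·6.3 − 250·9 − 2200·13.2 = 0 → D_y = 80375/10.5 = 7654.76 ≈ 7655 lb.
ΣF_y = 0: C_y + 7654.76 − 2650 − 1650 − 250 − 2200 = 0 → C_y = -904.8 lb.
ΣF_x = 0: C_x + 600 = 0 → C_x = -600.0 lb.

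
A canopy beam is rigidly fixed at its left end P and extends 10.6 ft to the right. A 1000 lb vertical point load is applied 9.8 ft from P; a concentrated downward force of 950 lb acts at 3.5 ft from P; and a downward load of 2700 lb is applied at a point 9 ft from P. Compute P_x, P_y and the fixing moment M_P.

ΣF_x = 0: P_x = 0.
ΣF_y = 0: P_y − 1000 − 950 − 2700 = 0 → P_y = 4650 lb.
ΣM about P: M_P − 1000·9.8 − 950·3.5 − 2700·9 = 0 → M_P = 37420 lb·ft.

P_x = 0, P_y = 4650 lb, M_P = 37420 lb·ft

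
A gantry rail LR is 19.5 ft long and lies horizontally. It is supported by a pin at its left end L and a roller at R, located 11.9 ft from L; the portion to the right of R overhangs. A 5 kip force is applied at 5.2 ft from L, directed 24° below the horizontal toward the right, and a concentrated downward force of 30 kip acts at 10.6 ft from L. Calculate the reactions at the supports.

Taking moments about L: R_y·11.9 − 5·sin24°·5.2 − 30·10.6 = 0 → R_y = 328.575/11.9 = 27.6113 ≈ 27.61 kip.
ΣF_y = 0: L_y + 27.6113 − 5·sin24° − 30 = 0 → L_y = 4.422 kip.
ΣF_x = 0: L_x + 5·cos24° = 0 → L_x = -4.568 kip.

L_x = -4.568 kip, L_y = 4.422 kip, R_y = 27.61 kip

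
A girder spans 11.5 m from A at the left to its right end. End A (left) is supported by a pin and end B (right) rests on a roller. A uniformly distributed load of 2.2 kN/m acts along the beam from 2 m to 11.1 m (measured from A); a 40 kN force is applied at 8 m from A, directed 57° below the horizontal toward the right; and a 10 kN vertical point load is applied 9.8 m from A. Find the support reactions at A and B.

Resultant of the distributed load: 2.2 × 9.1 = 20.02 kN at 6.55 m from A.
Taking moments about A: B_y·11.5 − (2.2·9.1)·6.55 − 40·sin57°·8 − 10·9.8 = 0 → B_y = 497.506/11.5 = 43.2614 ≈ 43.26 kN.
ΣF_y = 0: A_y + 43.2614 − 2.2·9.1 − 40·sin57° − 10 = 0 → A_y = 20.31 kN.
ΣF_x = 0: A_x + 40·cos57° = 0 → A_x = -21.79 kN.

A_x = -21.79 kN, A_y = 20.31 kN, B_y = 43.26 kN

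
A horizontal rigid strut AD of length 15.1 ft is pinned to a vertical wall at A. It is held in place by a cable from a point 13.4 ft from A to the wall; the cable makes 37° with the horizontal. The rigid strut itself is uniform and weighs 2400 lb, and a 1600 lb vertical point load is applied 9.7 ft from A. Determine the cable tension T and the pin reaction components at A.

ΣM about A: T·sin37°·13.4 − 2400·7.55 − 1600·9.7 = 0 → T = 33640/(13.4·0.601815) = 4171.46 ≈ 4171 lb.
ΣF_x = 0: A_x − T·cos37° = 0 → A_x = 4171.46 × 0.798636 = 3331 lb.
ΣF_y = 0: A_y + T·sin37° − 2400 − 1600 = 0 → A_y = 4000 − 4171.46 × 0.601815 = 1490 lb.

T = 4171 lb, A_x = 3331 lb, A_y = 1490 lb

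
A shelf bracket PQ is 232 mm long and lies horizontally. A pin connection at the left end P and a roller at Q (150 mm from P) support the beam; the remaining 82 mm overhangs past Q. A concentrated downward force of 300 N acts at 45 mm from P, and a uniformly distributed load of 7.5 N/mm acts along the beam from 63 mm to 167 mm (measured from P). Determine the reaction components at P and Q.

P_x = 0, P_y = 392.0 N, Q_y = 688.0 N

Resultant of the distributed load: 7.5 × 104 = 780 N at 115 mm from P.
Taking moments about P: Q_y·150 − 300·45 − (7.5·104)·115 = 0 → Q_y = 103200/150 = 688.0 N.
ΣF_y = 0: P_y + 688 − 300 − 7.5·104 = 0 → P_y = 392.0 N.
ΣF_x = 0: no horizontal applied forces, so P_x = 0.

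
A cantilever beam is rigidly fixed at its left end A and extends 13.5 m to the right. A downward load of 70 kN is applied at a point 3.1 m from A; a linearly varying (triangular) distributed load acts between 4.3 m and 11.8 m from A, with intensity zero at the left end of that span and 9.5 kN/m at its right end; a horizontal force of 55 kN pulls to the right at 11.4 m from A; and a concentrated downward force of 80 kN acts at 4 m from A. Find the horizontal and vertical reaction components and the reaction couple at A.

A_x = -55.00 kN, A_y = 185.6 kN, M_A = 868.3 kN·m

Resultant of the triangular load: ½ × 9.5 × 7.5 = 35.625 kN, acting at 9.3 m from A (one-third of the span from the peak).
ΣF_x = 0: A_x + 55 = 0 → A_x = -55.00 kN.
ΣF_y = 0: A_y − 70 − ½·9.5·7.5 − 80 = 0 → A_y = 185.6 kN.
ΣM about A: M_A − 70·3.1 − (½·9.5·7.5)·9.3 − 80·4 = 0 → M_A = 868.3 kN·m.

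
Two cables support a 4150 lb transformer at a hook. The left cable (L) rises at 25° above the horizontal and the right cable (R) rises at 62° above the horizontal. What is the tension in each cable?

T_L = 1951 lb, T_R = 3766 lb

ΣF_x = 0: −T_L·cos25° + T_R·cos62° = 0 → T_R = 1.93048·T_L.
ΣF_y = 0: T_L·sin25° + T_R·sin62° = 4150.
Substitute: T_L·(0.422618 + 1.93048·0.882948) = 4150 → T_L = 1950.98 ≈ 1951 lb.
Then T_R = 1.93048 × 1950.98 = 3766 lb.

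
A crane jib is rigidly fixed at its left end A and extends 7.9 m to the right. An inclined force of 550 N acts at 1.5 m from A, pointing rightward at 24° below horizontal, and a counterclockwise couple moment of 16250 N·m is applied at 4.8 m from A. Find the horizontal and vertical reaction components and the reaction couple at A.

ΣF_x = 0: A_x + 550·cos24° = 0 → A_x = -502.5 N.
ΣF_y = 0: A_y − 550·sin24° = 0 → A_y = 223.7 N.
ΣM about A: M_A − 550·sin24°·1.5 + 16250 = 0 → M_A = -15910 N·m.

A_x = -502.5 N, A_y = 223.7 N, M_A = -15910 N·m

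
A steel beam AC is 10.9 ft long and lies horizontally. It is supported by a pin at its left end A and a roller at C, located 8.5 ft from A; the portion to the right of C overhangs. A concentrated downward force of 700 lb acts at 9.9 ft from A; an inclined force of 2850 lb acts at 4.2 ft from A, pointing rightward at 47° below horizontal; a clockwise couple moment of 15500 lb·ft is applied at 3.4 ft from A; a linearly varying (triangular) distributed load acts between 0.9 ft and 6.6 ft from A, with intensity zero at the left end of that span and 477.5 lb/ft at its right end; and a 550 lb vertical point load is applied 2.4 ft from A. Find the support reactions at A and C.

A_x = -1944 lb, A_y = 118.7 lb, C_y = 4577 lb

Resultant of the triangular load: ½ × 477.5 × 5.7 = 1360.875 lb, acting at 4.7 ft from A (one-third of the span from the peak).
Moments about A: C_y·8.5 − 700·9.9 − 2850·sin47°·4.2 − 15500 − (½·477.5·5.7)·4.7 − 550·2.4 = 0 → C_y = 38900.4/8.5 = 4576.52 ≈ 4577 lb.
ΣF_y = 0: A_y + 4576.52 − 700 − 2850·sin47° − ½·477.5·5.7 − 550 = 0 → A_y = 118.7 lb.
ΣF_x = 0: A_x + 2850·cos47° = 0 → A_x = -1944 lb.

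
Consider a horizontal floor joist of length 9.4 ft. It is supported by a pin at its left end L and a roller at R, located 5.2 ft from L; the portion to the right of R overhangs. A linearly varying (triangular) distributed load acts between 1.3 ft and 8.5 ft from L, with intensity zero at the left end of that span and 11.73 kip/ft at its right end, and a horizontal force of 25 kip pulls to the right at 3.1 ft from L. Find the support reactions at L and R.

L_x = -25.00 kip, L_y = -7.309 kip, R_y = 49.54 kip

Resultant of the triangular load: ½ × 11.73 × 7.2 = 42.228 kip, acting at 6.1 ft from L (one-third of the span from the peak).
Taking moments about L: R_y·5.2 − (½·11.73·7.2)·6.1 = 0 → R_y = 257.5908/5.2 = 49.5367 ≈ 49.54 kip.
ΣF_y = 0: L_y + 49.5367 − ½·11.73·7.2 = 0 → L_y = -7.309 kip.
ΣF_x = 0: L_x + 25 = 0 → L_x = -25.00 kip.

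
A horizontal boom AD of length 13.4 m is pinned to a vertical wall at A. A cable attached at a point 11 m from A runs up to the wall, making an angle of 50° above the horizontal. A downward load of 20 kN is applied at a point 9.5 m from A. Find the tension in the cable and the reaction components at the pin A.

T = 22.55 kN, A_x = 14.49 kN, A_y = 2.727 kN

ΣM about A: T·sin50°·11 − 20·9.5 = 0 → T = 190/(11·0.766044) = 22.548 ≈ 22.55 kN.
ΣF_x = 0: A_x − T·cos50° = 0 → A_x = 22.548 × 0.642788 = 14.49 kN.
ΣF_y = 0: A_y + T·sin50° − 20 = 0 → A_y = 20 − 22.548 × 0.766044 = 2.727 kN.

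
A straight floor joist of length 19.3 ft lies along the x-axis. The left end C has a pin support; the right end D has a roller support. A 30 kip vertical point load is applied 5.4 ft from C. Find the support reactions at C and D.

Taking moments about C: D_y·19.3 − 30·5.4 = 0 → D_y = 162/19.3 = 8.39378 ≈ 8.394 kip.
ΣF_y = 0: C_y + 8.39378 − 30 = 0 → C_y = 21.61 kip.
ΣF_x = 0: no horizontal applied forces, so C_x = 0.

C_x = 0, C_y = 21.61 kip, D_y = 8.394 kip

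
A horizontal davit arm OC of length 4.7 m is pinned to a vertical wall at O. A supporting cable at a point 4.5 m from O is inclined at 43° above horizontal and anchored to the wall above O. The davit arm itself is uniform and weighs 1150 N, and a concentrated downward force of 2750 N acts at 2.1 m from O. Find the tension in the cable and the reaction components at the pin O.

T = 2762 N, O_x = 2020 N, O_y = 2016 N

ΣM about O: T·sin43°·4.5 − 1150·2.35 − 2750·2.1 = 0 → T = 8477.5/(4.5·0.681998) = 2762.31 ≈ 2762 N.
ΣF_x = 0: O_x − T·cos43° = 0 → O_x = 2762.31 × 0.731354 = 2020 N.
ΣF_y = 0: O_y + T·sin43° − 1150 − 2750 = 0 → O_y = 3900 − 2762.31 × 0.681998 = 2016 N.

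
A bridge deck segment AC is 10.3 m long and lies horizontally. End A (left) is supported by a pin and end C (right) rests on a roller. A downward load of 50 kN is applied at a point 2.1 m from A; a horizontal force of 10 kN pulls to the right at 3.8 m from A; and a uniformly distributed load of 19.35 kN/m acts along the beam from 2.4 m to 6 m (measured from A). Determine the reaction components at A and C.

Resultant of the distributed load: 19.35 × 3.6 = 69.66 kN at 4.2 m from A.
Moments about A: C_y·10.3 − 50·2.1 − (19.35·3.6)·4.2 = 0 → C_y = 397.572/10.3 = 38.5992 ≈ 38.60 kN.
ΣF_y = 0: A_y + 38.5992 − 50 − 19.35·3.6 = 0 → A_y = 81.06 kN.
ΣF_x = 0: A_x + 10 = 0 → A_x = -10.00 kN.

A_x = -10.00 kN, A_y = 81.06 kN, C_y = 38.60 kN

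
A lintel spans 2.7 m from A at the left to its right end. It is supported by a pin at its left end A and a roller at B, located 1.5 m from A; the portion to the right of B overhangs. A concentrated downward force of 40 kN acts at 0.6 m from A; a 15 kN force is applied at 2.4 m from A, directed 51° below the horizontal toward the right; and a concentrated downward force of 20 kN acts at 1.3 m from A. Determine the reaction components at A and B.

Moments about A: B_y·1.5 − 40·0.6 − 15·sin51°·2.4 − 20·1.3 = 0 → B_y = 77.9773/1.5 = 51.9849 ≈ 51.98 kN.
ΣF_y = 0: A_y + 51.9849 − 40 − 15·sin51° − 20 = 0 → A_y = 19.67 kN.
ΣF_x = 0: A_x + 15·cos51° = 0 → A_x = -9.440 kN.

A_x = -9.440 kN, A_y = 19.67 kN, B_y = 51.98 kN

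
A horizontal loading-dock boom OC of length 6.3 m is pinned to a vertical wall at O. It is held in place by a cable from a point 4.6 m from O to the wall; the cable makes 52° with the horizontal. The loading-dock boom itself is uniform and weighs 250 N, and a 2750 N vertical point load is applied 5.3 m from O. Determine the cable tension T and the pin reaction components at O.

T = 4238 N, O_x = 2609 N, O_y = -339.7 N

ΣM about O: T·sin52°·4.6 − 250·3.15 − 2750·5.3 = 0 → T = 15362.5/(4.6·0.788011) = 4238.11 ≈ 4238 N.
ΣF_x = 0: O_x − T·cos52° = 0 → O_x = 4238.11 × 0.615661 = 2609 N.
ΣF_y = 0: O_y + T·sin52° − 250 − 2750 = 0 → O_y = 3000 − 4238.11 × 0.788011 = -339.7 N.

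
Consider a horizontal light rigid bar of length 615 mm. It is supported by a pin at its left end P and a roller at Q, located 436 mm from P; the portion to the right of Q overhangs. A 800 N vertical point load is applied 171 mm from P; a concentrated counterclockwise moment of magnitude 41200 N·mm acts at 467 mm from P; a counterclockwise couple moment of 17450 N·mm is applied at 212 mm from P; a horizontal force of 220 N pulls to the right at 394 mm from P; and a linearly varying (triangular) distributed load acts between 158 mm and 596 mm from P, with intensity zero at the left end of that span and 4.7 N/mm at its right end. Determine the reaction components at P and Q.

P_x = -220.0 N, P_y = 587.7 N, Q_y = 1242 N

Resultant of the triangular load: ½ × 4.7 × 438 = 1029.3 N, acting at 450 mm from P (one-third of the span from the peak).
Taking moments about P: Q_y·436 − 800·171 + 41200 + 17450 − (½·4.7·438)·450 = 0 → Q_y = 541335/436 = 1241.59 ≈ 1242 N.
ΣF_y = 0: P_y + 1241.59 − 800 − ½·4.7·438 = 0 → P_y = 587.7 N.
ΣF_x = 0: P_x + 220 = 0 → P_x = -220.0 N.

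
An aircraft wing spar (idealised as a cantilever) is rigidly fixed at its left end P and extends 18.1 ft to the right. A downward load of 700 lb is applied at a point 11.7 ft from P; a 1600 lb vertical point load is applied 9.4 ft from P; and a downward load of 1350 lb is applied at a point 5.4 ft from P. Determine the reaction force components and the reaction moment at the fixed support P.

ΣF_x = 0: P_x = 0.
ΣF_y = 0: P_y − 700 − 1600 − 1350 = 0 → P_y = 3650 lb.
ΣM about P: M_P − 700·11.7 − 1600·9.4 − 1350·5.4 = 0 → M_P = 30520 lb·ft.

P_x = 0, P_y = 3650 lb, M_P = 30520 lb·ft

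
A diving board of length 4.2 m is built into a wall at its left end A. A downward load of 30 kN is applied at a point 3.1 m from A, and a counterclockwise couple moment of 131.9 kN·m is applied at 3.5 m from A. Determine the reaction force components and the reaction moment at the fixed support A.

ΣF_x = 0: A_x = 0.
ΣF_y = 0: A_y − 30 = 0 → A_y = 30.00 kN.
ΣM about A: M_A − 30·3.1 + 131.9 = 0 → M_A = -38.90 kN·m.

A_x = 0, A_y = 30.00 kN, M_A = -38.90 kN·m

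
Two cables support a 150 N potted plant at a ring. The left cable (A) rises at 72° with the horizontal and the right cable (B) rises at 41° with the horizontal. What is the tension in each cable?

ΣF_x = 0: −T_A·cos72° + T_B·cos41° = 0 → T_B = 0.409452·T_A.
ΣF_y = 0: T_A·sin72° + T_B·sin41° = 150.
Substitute: T_A·(0.951057 + 0.409452·0.656059) = 150 → T_A = 122.983 ≈ 123.0 N.
Then T_B = 0.409452 × 122.983 = 50.36 N.

T_A = 123.0 N, T_B = 50.36 N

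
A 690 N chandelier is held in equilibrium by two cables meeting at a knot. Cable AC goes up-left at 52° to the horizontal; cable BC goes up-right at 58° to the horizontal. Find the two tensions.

ΣF_x = 0: −T_AC·cos52° + T_BC·cos58° = 0 → T_BC = 1.1618·T_AC.
ΣF_y = 0: T_AC·sin52° + T_BC·sin58° = 690.
Substitute: T_AC·(0.788011 + 1.1618·0.848048) = 690 → T_AC = 389.111 ≈ 389.1 N.
Then T_BC = 1.1618 × 389.111 = 452.1 N.

T_AC = 389.1 N, T_BC = 452.1 N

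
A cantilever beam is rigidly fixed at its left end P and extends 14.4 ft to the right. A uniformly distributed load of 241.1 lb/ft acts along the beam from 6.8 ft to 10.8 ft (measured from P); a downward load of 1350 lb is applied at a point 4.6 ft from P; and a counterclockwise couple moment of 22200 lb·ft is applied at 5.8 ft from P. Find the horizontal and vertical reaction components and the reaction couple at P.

P_x = 0, P_y = 2314 lb, M_P = -7503 lb·ft

Resultant of the distributed load: 241.1 × 4 = 964.4 lb at 8.8 ft from P.
ΣF_x = 0: P_x = 0.
ΣF_y = 0: P_y − 241.1·4 − 1350 = 0 → P_y = 2314 lb.
ΣM about P: M_P − (241.1·4)·8.8 − 1350·4.6 + 22200 = 0 → M_P = -7503 lb·ft.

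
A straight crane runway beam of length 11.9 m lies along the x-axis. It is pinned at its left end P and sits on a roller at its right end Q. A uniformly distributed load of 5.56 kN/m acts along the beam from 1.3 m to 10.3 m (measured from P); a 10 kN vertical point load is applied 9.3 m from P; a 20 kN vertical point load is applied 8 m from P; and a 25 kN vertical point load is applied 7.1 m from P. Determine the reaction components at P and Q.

P_x = 0, P_y = 44.47 kN, Q_y = 60.57 kN

Resultant of the distributed load: 5.56 × 9 = 50.04 kN at 5.8 m from P.
Taking moments about P: Q_y·11.9 − (5.56·9)·5.8 − 10·9.3 − 20·8 − 25·7.1 = 0 → Q_y = 720.732/11.9 = 60.5657 ≈ 60.57 kN.
ΣF_y = 0: P_y + 60.5657 − 5.56·9 − 10 − 20 − 25 = 0 → P_y = 44.47 kN.
ΣF_x = 0: no horizontal applied forces, so P_x = 0.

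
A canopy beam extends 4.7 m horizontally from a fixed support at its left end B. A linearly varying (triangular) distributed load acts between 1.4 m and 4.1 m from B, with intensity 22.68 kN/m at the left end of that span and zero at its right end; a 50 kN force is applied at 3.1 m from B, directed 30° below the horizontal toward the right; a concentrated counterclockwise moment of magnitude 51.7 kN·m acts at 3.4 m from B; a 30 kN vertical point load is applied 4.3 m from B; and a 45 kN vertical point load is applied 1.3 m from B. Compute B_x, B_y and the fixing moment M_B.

B_x = -43.30 kN, B_y = 130.6 kN, M_B = 283.7 kN·m

Resultant of the triangular load: ½ × 22.68 × 2.7 = 30.618 kN, acting at 2.3 m from B (one-third of the span from the peak).
ΣF_x = 0: B_x + 50·cos30° = 0 → B_x = -43.30 kN.
ΣF_y = 0: B_y − ½·22.68·2.7 − 50·sin30° − 30 − 45 = 0 → B_y = 130.6 kN.
ΣM about B: M_B − (½·22.68·2.7)·2.3 − 50·sin30°·3.1 + 51.7 − 30·4.3 − 45·1.3 = 0 → M_B = 283.7 kN·m.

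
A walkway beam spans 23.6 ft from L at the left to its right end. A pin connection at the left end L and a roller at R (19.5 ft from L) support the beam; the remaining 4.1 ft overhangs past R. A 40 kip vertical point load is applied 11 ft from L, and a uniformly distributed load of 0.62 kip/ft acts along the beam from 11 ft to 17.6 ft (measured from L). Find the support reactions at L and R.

L_x = 0, L_y = 18.53 kip, R_y = 25.56 kip

Resultant of the distributed load: 0.62 × 6.6 = 4.092 kip at 14.3 ft from L.
Taking moments about L: R_y·19.5 − 40·11 − (0.62·6.6)·14.3 = 0 → R_y = 498.5156/19.5 = 25.5649 ≈ 25.56 kip.
ΣF_y = 0: L_y + 25.5649 − 40 − 0.62·6.6 = 0 → L_y = 18.53 kip.
ΣF_x = 0: no horizontal applied forces, so L_x = 0.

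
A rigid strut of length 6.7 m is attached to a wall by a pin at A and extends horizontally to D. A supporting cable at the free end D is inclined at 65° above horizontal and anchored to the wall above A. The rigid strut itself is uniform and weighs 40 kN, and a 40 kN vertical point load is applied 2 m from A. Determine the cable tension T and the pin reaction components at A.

ΣM about A: T·sin65°·6.7 − 40·3.35 − 40·2 = 0 → T = 214/(6.7·0.906308) = 35.2422 ≈ 35.24 kN.
ΣF_x = 0: A_x − T·cos65° = 0 → A_x = 35.2422 × 0.422618 = 14.89 kN.
ΣF_y = 0: A_y + T·sin65° − 40 − 40 = 0 → A_y = 80 − 35.2422 × 0.906308 = 48.06 kN.

T = 35.24 kN, A_x = 14.89 kN, A_y = 48.06 kN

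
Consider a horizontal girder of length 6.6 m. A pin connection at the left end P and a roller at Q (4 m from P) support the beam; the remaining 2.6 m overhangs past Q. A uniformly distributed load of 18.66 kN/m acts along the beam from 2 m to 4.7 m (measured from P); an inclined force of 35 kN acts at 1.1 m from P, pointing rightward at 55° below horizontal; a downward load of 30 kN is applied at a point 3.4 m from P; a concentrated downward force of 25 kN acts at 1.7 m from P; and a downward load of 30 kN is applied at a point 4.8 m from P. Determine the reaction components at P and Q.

Resultant of the distributed load: 18.66 × 2.7 = 50.382 kN at 3.35 m from P.
ΣM about P: Q_y·4 − (18.66·2.7)·3.35 − 35·sin55°·1.1 − 30·3.4 − 25·1.7 − 30·4.8 = 0 → Q_y = 488.817/4 = 122.204 ≈ 122.2 kN.
ΣF_y = 0: P_y + 122.204 − 18.66·2.7 − 35·sin55° − 30 − 25 − 30 = 0 → P_y = 41.85 kN.
ΣF_x = 0: P_x + 35·cos55° = 0 → P_x = -20.08 kN.

P_x = -20.08 kN, P_y = 41.85 kN, Q_y = 122.2 kN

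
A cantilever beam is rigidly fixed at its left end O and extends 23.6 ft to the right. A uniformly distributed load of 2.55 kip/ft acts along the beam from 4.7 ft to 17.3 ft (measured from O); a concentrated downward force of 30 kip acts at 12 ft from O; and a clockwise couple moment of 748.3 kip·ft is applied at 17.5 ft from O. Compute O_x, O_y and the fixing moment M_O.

Resultant of the distributed load: 2.55 × 12.6 = 32.13 kip at 11 ft from O.
ΣF_x = 0: O_x = 0.
ΣF_y = 0: O_y − 2.55·12.6 − 30 = 0 → O_y = 62.13 kip.
ΣM about O: M_O − (2.55·12.6)·11 − 30·12 − 748.3 = 0 → M_O = 1462 kip·ft.

O_x = 0, O_y = 62.13 kip, M_O = 1462 kip·ft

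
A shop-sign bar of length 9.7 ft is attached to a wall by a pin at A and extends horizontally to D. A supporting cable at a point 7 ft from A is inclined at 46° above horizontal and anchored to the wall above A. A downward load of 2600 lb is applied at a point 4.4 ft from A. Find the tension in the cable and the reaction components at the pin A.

T = 2272 lb, A_x = 1578 lb, A_y = 965.7 lb

ΣM about A: T·sin46°·7 − 2600·4.4 = 0 → T = 11440/(7·0.71934) = 2271.92 ≈ 2272 lb.
ΣF_x = 0: A_x − T·cos46° = 0 → A_x = 2271.92 × 0.694658 = 1578 lb.
ΣF_y = 0: A_y + T·sin46° − 2600 = 0 → A_y = 2600 − 2271.92 × 0.71934 = 965.7 lb.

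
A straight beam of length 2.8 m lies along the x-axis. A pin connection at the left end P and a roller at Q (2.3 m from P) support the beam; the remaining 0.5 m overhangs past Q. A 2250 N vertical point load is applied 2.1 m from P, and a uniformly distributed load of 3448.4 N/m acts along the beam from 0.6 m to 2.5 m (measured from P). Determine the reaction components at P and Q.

Resultant of the distributed load: 3448.4 × 1.9 = 6551.96 N at 1.55 m from P.
ΣM about P: Q_y·2.3 − 2250·2.1 − (3448.4·1.9)·1.55 = 0 → Q_y = 14880.538/2.3 = 6469.8 ≈ 6470 N.
ΣF_y = 0: P_y + 6469.8 − 2250 − 3448.4·1.9 = 0 → P_y = 2332 N.
ΣF_x = 0: no horizontal applied forces, so P_x = 0.

P_x = 0, P_y = 2332 N, Q_y = 6470 N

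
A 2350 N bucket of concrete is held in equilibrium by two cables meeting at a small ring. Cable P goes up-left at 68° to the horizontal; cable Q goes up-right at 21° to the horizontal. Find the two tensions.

ΣF_x = 0: −T_P·cos68° + T_Q·cos21° = 0 → T_Q = 0.401258·T_P.
ΣF_y = 0: T_P·sin68° + T_Q·sin21° = 2350.
Substitute: T_P·(0.927184 + 0.401258·0.358368) = 2350 → T_P = 2194.25 ≈ 2194 N.
Then T_Q = 0.401258 × 2194.25 = 880.5 N.

T_P = 2194 N, T_Q = 880.5 N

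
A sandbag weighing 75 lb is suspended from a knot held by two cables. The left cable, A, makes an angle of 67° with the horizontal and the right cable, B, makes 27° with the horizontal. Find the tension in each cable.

T_A = 66.99 lb, T_B = 29.38 lb

ΣF_x = 0: −T_A·cos67° + T_B·cos27° = 0 → T_B = 0.438528·T_A.
ΣF_y = 0: T_A·sin67° + T_B·sin27° = 75.
Substitute: T_A·(0.920505 + 0.438528·0.45399) = 75 → T_A = 66.9887 ≈ 66.99 lb.
Then T_B = 0.438528 × 66.9887 = 29.38 lb.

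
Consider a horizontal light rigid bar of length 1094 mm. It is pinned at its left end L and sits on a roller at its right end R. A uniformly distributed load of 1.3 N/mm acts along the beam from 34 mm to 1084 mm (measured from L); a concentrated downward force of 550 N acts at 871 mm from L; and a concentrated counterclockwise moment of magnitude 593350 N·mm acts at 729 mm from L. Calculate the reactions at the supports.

L_x = 0, L_y = 1322 N, R_y = 593.0 N

Resultant of the distributed load: 1.3 × 1050 = 1365 N at 559 mm from L.
Taking moments about L: R_y·1094 − (1.3·1050)·559 − 550·871 + 593350 = 0 → R_y = 648735/1094 = 592.994 ≈ 593.0 N.
ΣF_y = 0: L_y + 592.994 − 1.3·1050 − 550 = 0 → L_y = 1322 N.
ΣF_x = 0: no horizontal applied forces, so L_x = 0.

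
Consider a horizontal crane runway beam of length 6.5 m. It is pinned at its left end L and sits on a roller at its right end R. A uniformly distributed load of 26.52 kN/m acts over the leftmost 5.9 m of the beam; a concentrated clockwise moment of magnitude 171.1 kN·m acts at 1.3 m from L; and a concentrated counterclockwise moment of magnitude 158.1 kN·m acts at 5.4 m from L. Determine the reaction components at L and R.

L_x = 0, L_y = 83.46 kN, R_y = 73.01 kN

Resultant of the distributed load: 26.52 × 5.9 = 156.468 kN at 2.95 m from L.
Moments about L: R_y·6.5 − (26.52·5.9)·2.95 − 171.1 + 158.1 = 0 → R_y = 474.5806/6.5 = 73.0124 ≈ 73.01 kN.
ΣF_y = 0: L_y + 73.0124 − 26.52·5.9 = 0 → L_y = 83.46 kN.
ΣF_x = 0: no horizontal applied forces, so L_x = 0.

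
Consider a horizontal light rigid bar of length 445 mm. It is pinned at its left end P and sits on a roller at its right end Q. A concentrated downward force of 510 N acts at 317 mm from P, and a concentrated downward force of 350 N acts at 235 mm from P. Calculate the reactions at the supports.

P_x = 0, P_y = 311.9 N, Q_y = 548.1 N

Moments about P: Q_y·445 − 510·317 − 350·235 = 0 → Q_y = 243920/445 = 548.135 ≈ 548.1 N.
ΣF_y = 0: P_y + 548.135 − 510 − 350 = 0 → P_y = 311.9 N.
ΣF_x = 0: no horizontal applied forces, so P_x = 0.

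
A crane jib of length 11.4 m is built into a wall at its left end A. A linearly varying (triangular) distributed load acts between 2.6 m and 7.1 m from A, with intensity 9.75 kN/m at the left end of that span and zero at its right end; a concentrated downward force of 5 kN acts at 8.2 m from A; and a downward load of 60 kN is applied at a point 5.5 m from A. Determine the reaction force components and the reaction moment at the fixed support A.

A_x = 0, A_y = 86.94 kN, M_A = 460.9 kN·m

Resultant of the triangular load: ½ × 9.75 × 4.5 = 21.9375 kN, acting at 4.1 m from A (one-third of the span from the peak).
ΣF_x = 0: A_x = 0.
ΣF_y = 0: A_y − ½·9.75·4.5 − 5 − 60 = 0 → A_y = 86.94 kN.
ΣM about A: M_A − (½·9.75·4.5)·4.1 − 5·8.2 − 60·5.5 = 0 → M_A = 460.9 kN·m.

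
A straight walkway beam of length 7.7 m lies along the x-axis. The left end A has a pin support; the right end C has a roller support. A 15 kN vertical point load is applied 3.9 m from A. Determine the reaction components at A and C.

A_x = 0, A_y = 7.403 kN, C_y = 7.597 kN

Taking moments about A: C_y·7.7 − 15·3.9 = 0 → C_y = 58.5/7.7 = 7.5974 ≈ 7.597 kN.
ΣF_y = 0: A_y + 7.5974 − 15 = 0 → A_y = 7.403 kN.
ΣF_x = 0: no horizontal applied forces, so A_x = 0.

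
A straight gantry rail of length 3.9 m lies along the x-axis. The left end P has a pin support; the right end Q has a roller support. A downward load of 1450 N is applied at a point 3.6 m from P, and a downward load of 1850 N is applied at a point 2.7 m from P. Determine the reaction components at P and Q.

P_x = 0, P_y = 680.8 N, Q_y = 2619 N

Taking moments about P: Q_y·3.9 − 1450·3.6 − 1850·2.7 = 0 → Q_y = 10215/3.9 = 2619.23 ≈ 2619 N.
ΣF_y = 0: P_y + 2619.23 − 1450 − 1850 = 0 → P_y = 680.8 N.
ΣF_x = 0: no horizontal applied forces, so P_x = 0.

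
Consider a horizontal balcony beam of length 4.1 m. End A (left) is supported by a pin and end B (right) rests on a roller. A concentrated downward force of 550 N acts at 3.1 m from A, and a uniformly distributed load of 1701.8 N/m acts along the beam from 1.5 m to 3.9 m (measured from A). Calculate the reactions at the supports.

A_x = 0, A_y = 1529 N, B_y = 3106 N

Resultant of the distributed load: 1701.8 × 2.4 = 4084.32 N at 2.7 m from A.
Taking moments about A: B_y·4.1 − 550·3.1 − (1701.8·2.4)·2.7 = 0 → B_y = 12732.664/4.1 = 3105.53 ≈ 3106 N.
ΣF_y = 0: A_y + 3105.53 − 550 − 1701.8·2.4 = 0 → A_y = 1529 N.
ΣF_x = 0: no horizontal applied forces, so A_x = 0.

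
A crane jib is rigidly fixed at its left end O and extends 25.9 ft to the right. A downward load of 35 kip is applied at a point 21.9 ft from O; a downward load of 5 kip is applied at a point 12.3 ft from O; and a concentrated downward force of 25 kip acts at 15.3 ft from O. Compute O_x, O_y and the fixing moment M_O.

ΣF_x = 0: O_x = 0.
ΣF_y = 0: O_y − 35 − 5 − 25 = 0 → O_y = 65.00 kip.
ΣM about O: M_O − 35·21.9 − 5·12.3 − 25·15.3 = 0 → M_O = 1210 kip·ft.

O_x = 0, O_y = 65.00 kip, M_O = 1210 kip·ft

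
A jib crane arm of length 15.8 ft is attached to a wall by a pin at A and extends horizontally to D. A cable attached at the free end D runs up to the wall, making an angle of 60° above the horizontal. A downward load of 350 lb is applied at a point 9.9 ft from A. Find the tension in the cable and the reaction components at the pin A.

ΣM about A: T·sin60°·15.8 − 350·9.9 = 0 → T = 3465/(15.8·0.866025) = 253.23 ≈ 253.2 lb.
ΣF_x = 0: A_x − T·cos60° = 0 → A_x = 253.23 × 0.5 = 126.6 lb.
ΣF_y = 0: A_y + T·sin60° − 350 = 0 → A_y = 350 − 253.23 × 0.866025 = 130.7 lb.

T = 253.2 lb, A_x = 126.6 lb, A_y = 130.7 lb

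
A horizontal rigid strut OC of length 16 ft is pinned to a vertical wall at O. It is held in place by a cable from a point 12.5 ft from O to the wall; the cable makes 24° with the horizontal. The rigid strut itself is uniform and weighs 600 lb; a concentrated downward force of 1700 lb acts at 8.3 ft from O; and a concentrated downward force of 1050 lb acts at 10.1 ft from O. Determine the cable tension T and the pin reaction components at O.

ΣM about O: T·sin24°·12.5 − 600·8 − 1700·8.3 − 1050·10.1 = 0 → T = 29515/(12.5·0.406737) = 5805.23 ≈ 5805 lb.
ΣF_x = 0: O_x − T·cos24° = 0 → O_x = 5805.23 × 0.913545 = 5303 lb.
ΣF_y = 0: O_y + T·sin24° − 600 − 1700 − 1050 = 0 → O_y = 3350 − 5805.23 × 0.406737 = 988.8 lb.

T = 5805 lb, O_x = 5303 lb, O_y = 988.8 lb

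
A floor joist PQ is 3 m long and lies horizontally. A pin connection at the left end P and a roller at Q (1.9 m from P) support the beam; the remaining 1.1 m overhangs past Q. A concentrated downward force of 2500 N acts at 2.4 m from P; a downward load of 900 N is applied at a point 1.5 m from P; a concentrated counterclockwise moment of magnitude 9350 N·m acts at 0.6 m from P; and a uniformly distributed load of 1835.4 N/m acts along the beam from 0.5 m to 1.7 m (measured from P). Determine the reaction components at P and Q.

P_x = 0, P_y = 5380 N, Q_y = 222.5 N

Resultant of the distributed load: 1835.4 × 1.2 = 2202.48 N at 1.1 m from P.
Moments about P: Q_y·1.9 − 2500·2.4 − 900·1.5 + 9350 − (1835.4·1.2)·1.1 = 0 → Q_y = 422.728/1.9 = 222.488 ≈ 222.5 N.
ΣF_y = 0: P_y + 222.488 − 2500 − 900 − 1835.4·1.2 = 0 → P_y = 5380 N.
ΣF_x = 0: no horizontal applied forces, so P_x = 0.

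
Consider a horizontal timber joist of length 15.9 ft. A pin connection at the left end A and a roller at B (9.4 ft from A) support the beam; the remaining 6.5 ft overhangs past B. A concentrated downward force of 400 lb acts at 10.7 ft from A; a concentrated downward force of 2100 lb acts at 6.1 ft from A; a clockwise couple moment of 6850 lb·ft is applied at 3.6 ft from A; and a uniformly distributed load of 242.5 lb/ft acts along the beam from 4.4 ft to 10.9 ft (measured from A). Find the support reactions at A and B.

Resultant of the distributed load: 242.5 × 6.5 = 1576.25 lb at 7.65 ft from A.
ΣM about A: B_y·9.4 − 400·10.7 − 2100·6.1 − 6850 − (242.5·6.5)·7.65 = 0 → B_y = 35998.3125/9.4 = 3829.61 ≈ 3830 lb.
ΣF_y = 0: A_y + 3829.61 − 400 − 2100 − 242.5·6.5 = 0 → A_y = 246.6 lb.
ΣF_x = 0: no horizontal applied forces, so A_x = 0.

A_x = 0, A_y = 246.6 lb, B_y = 3830 lb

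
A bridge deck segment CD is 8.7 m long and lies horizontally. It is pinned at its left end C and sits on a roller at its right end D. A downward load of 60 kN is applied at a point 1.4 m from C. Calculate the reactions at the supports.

ΣM about C: D_y·8.7 − 60·1.4 = 0 → D_y = 84/8.7 = 9.65517 ≈ 9.655 kN.
ΣF_y = 0: C_y + 9.65517 − 60 = 0 → C_y = 50.34 kN.
ΣF_x = 0: no horizontal applied forces, so C_x = 0.

C_x = 0, C_y = 50.34 kN, D_y = 9.655 kN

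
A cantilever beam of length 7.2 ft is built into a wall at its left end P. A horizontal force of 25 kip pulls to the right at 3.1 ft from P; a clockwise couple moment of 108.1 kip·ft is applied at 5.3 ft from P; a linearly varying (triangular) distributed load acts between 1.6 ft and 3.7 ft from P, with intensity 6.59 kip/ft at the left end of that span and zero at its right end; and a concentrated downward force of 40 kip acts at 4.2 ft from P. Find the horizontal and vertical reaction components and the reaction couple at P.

Resultant of the triangular load: ½ × 6.59 × 2.1 = 6.9195 kip, acting at 2.3 ft from P (one-third of the span from the peak).
ΣF_x = 0: P_x + 25 = 0 → P_x = -25.00 kip.
ΣF_y = 0: P_y − ½·6.59·2.1 − 40 = 0 → P_y = 46.92 kip.
ΣM about P: M_P − 108.1 − (½·6.59·2.1)·2.3 − 40·4.2 = 0 → M_P = 292.0 kip·ft.

P_x = -25.00 kip, P_y = 46.92 kip, M_P = 292.0 kip·ft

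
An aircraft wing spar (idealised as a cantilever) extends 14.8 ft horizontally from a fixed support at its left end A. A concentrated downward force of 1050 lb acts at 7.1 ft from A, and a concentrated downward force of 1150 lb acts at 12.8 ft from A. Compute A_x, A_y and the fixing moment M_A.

ΣF_x = 0: A_x = 0.
ΣF_y = 0: A_y − 1050 − 1150 = 0 → A_y = 2200 lb.
ΣM about A: M_A − 1050·7.1 − 1150·12.8 = 0 → M_A = 22180 lb·ft.

A_x = 0, A_y = 2200 lb, M_A = 22180 lb·ft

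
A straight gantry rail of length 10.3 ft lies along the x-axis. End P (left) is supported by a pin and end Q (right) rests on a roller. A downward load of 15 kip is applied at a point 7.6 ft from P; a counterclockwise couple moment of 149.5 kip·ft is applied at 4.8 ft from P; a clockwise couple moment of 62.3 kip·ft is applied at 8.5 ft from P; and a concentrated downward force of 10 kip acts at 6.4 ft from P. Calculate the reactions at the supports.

P_x = 0, P_y = 16.18 kip, Q_y = 8.816 kip

ΣM about P: Q_y·10.3 − 15·7.6 + 149.5 − 62.3 − 10·6.4 = 0 → Q_y = 90.8/10.3 = 8.81553 ≈ 8.816 kip.
ΣF_y = 0: P_y + 8.81553 − 15 − 10 = 0 → P_y = 16.18 kip.
ΣF_x = 0: no horizontal applied forces, so P_x = 0.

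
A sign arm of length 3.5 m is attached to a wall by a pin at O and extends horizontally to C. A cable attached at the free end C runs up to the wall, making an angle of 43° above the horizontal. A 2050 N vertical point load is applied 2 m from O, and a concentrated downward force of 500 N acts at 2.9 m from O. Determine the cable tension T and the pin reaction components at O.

ΣM about O: T·sin43°·3.5 − 2050·2 − 500·2.9 = 0 → T = 5550/(3.5·0.681998) = 2325.1 ≈ 2325 N.
ΣF_x = 0: O_x − T·cos43° = 0 → O_x = 2325.1 × 0.731354 = 1700 N.
ΣF_y = 0: O_y + T·sin43° − 2050 − 500 = 0 → O_y = 2550 − 2325.1 × 0.681998 = 964.3 N.

T = 2325 N, O_x = 1700 N, O_y = 964.3 N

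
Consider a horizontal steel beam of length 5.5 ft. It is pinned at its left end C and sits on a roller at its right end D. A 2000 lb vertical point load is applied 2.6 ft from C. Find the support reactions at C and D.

Taking moments about C: D_y·5.5 − 2000·2.6 = 0 → D_y = 5200/5.5 = 945.455 ≈ 945.5 lb.
ΣF_y = 0: C_y + 945.455 − 2000 = 0 → C_y = 1055 lb.
ΣF_x = 0: no horizontal applied forces, so C_x = 0.

C_x = 0, C_y = 1055 lb, D_y = 945.5 lb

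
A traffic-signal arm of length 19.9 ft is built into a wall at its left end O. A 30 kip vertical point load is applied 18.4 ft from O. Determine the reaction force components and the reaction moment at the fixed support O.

ΣF_x = 0: O_x = 0.
ΣF_y = 0: O_y − 30 = 0 → O_y = 30.00 kip.
ΣM about O: M_O − 30·18.4 = 0 → M_O = 552.0 kip·ft.

O_x = 0, O_y = 30.00 kip, M_O = 552.0 kip·ft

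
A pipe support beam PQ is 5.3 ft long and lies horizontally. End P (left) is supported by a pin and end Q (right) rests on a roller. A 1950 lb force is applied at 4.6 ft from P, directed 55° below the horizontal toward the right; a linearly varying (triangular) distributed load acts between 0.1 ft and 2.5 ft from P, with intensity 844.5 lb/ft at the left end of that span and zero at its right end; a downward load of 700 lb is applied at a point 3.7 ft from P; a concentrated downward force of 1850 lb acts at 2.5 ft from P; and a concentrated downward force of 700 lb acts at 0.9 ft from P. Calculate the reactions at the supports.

P_x = -1118 lb, P_y = 2822 lb, Q_y = 3039 lb

Resultant of the triangular load: ½ × 844.5 × 2.4 = 1013.4 lb, acting at 0.9 ft from P (one-third of the span from the peak).
Moments about P: Q_y·5.3 − 1950·sin55°·4.6 − (½·844.5·2.4)·0.9 − 700·3.7 − 1850·2.5 − 700·0.9 = 0 → Q_y = 16104.9/5.3 = 3038.66 ≈ 3039 lb.
ΣF_y = 0: P_y + 3038.66 − 1950·sin55° − ½·844.5·2.4 − 700 − 1850 − 700 = 0 → P_y = 2822 lb.
ΣF_x = 0: P_x + 1950·cos55° = 0 → P_x = -1118 lb.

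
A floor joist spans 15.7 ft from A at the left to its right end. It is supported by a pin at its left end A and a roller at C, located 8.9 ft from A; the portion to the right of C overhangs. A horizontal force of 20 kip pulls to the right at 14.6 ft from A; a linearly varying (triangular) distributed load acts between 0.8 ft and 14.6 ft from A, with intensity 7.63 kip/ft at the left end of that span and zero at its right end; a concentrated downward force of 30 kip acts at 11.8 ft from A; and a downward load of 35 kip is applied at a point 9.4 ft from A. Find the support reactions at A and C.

Resultant of the triangular load: ½ × 7.63 × 13.8 = 52.647 kip, acting at 5.4 ft from A (one-third of the span from the peak).
Moments about A: C_y·8.9 − (½·7.63·13.8)·5.4 − 30·11.8 − 35·9.4 = 0 → C_y = 967.2938/8.9 = 108.685 ≈ 108.7 kip.
ΣF_y = 0: A_y + 108.685 − ½·7.63·13.8 − 30 − 35 = 0 → A_y = 8.962 kip.
ΣF_x = 0: A_x + 20 = 0 → A_x = -20.00 kip.

A_x = -20.00 kip, A_y = 8.962 kip, C_y = 108.7 kip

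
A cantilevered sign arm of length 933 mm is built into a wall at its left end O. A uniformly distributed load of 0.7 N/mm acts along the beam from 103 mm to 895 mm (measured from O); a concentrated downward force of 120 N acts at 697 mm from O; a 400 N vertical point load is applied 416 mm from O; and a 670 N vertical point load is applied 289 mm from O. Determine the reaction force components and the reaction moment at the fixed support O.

Resultant of the distributed load: 0.7 × 792 = 554.4 N at 499 mm from O.
ΣF_x = 0: O_x = 0.
ΣF_y = 0: O_y − 0.7·792 − 120 − 400 − 670 = 0 → O_y = 1744 N.
ΣM about O: M_O − (0.7·792)·499 − 120·697 − 400·416 − 670·289 = 0 → M_O = 720300 N·mm.

O_x = 0, O_y = 1744 N, M_O = 720300 N·mm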